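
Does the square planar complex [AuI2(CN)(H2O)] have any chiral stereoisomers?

A square has two trans pairs of vertices; adjacent vertices are cis.
Systematic placement gives 2 geometric isomers: I cis; I trans.
Each arrangement has an internal mirror plane or centre of symmetry, so none is chiral.

no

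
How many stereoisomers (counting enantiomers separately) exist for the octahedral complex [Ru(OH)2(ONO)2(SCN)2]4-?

6

In an octahedral complex each vertex has one trans partner and four cis neighbours.
There are 5 geometric isomers: OH trans, ONO trans, SCN trans; OH trans, ONO cis, SCN cis; OH cis, ONO cis, SCN trans; OH cis, ONO cis, SCN cis (chiral); OH cis, ONO trans, SCN cis.
One of these lacks any improper symmetry element and so occurs as an enantiomeric pair, giving 5 + 1 = 6 stereoisomers in total.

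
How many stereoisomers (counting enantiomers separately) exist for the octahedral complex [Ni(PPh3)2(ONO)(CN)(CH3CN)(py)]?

The six octahedral sites form three mutually perpendicular trans pairs.
Systematic enumeration (placing each ligand type in turn and discarding arrangements equivalent by rotation or reflection) gives 9 geometric isomers.
Of these, 6 lack any improper symmetry element and so occur as enantiomeric pairs, giving 9 + 6 = 15 stereoisomers in total.

15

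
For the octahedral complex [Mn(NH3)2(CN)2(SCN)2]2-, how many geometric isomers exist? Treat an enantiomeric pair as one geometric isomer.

5

The six octahedral sites form three mutually perpendicular trans pairs.
Working through the distinct placements yields 5 geometric isomers: NH3 trans, CN trans, SCN trans; NH3 cis, CN trans, SCN cis; NH3 cis, CN cis, SCN trans; NH3 cis, CN cis, SCN cis (chiral); NH3 trans, CN cis, SCN cis.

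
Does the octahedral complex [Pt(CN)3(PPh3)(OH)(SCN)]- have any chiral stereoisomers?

The six octahedral sites form three mutually perpendicular trans pairs.
Systematic placement gives 4 geometric isomers: CN mer (3 arrangements); CN fac (chiral).
One of these lacks any improper symmetry element and so occurs as an enantiomeric pair, giving 4 + 1 = 5 stereoisomers in total.

yes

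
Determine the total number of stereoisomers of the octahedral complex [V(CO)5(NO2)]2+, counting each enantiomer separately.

1

An octahedron has six vertices in three trans pairs; every non-trans pair is cis.
Only one geometric arrangement is possible.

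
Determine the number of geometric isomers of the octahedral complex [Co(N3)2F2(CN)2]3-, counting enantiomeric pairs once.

5

The six octahedral sites form three mutually perpendicular trans pairs.
The distinct arrangements are (5 in all): N3 trans, F trans, CN trans; N3 cis, F cis, CN trans; N3 trans, F cis, CN cis; N3 cis, F cis, CN cis (chiral); N3 cis, F trans, CN cis.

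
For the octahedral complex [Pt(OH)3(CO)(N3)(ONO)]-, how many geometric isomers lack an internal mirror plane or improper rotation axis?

The distinct arrangements are (4 in all): OH mer (3 arrangements); OH fac (chiral).
One of these lacks any improper symmetry element and so occurs as an enantiomeric pair, giving 4 + 1 = 5 stereoisomers in total.

1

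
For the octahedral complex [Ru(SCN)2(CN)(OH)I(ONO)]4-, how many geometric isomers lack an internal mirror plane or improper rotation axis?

Exhaustive case analysis gives 9 geometric isomers.
Of these, 6 lack any improper symmetry element and so occur as enantiomeric pairs, giving 9 + 6 = 15 stereoisomers in total.

6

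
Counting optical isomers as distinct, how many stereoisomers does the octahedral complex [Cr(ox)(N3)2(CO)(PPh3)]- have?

6

The six octahedral sites form three mutually perpendicular trans pairs.
Each ox is bidentate and must span two cis positions.
Systematic placement gives 4 geometric isomers: N3 cis (3 arrangements, 2 chiral); N3 trans.
Of these, 2 lack any improper symmetry element and so occur as enantiomeric pairs, giving 4 + 2 = 6 stereoisomers in total.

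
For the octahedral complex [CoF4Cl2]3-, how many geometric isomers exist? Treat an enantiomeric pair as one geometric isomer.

The six octahedral sites form three mutually perpendicular trans pairs.
There are 2 geometric isomers: Cl trans; Cl cis.

2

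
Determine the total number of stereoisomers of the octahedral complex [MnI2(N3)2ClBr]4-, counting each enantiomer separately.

Systematic placement gives 6 geometric isomers: I trans, N3 trans; I cis, N3 cis (3 arrangements, 2 chiral); I cis, N3 trans; I trans, N3 cis.
Of these, 2 lack any improper symmetry element and so occur as enantiomeric pairs, giving 6 + 2 = 8 stereoisomers in total.

8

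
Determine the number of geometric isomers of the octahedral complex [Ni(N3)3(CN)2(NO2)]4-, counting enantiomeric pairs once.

An octahedron has six vertices in three trans pairs; every non-trans pair is cis.
Working through the distinct placements yields 3 geometric isomers: N3 mer, CN trans; N3 fac, CN cis; N3 mer, CN cis.

3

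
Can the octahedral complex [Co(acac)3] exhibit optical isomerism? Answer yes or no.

In an octahedral complex each vertex has one trans partner and four cis neighbours.
Each acac is bidentate and must span two cis positions.
Only one geometric arrangement is possible; it has no improper symmetry element, so it exists as a pair of enantiomers (2 stereoisomers).

yes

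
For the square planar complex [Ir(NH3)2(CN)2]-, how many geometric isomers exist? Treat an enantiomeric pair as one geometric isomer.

2

In a square planar complex each vertex has one trans partner and two cis neighbours.
Working through the distinct placements yields 2 geometric isomers: NH3 cis; NH3 trans.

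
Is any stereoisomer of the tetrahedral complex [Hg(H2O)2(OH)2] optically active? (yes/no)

no

Only one geometric arrangement is possible.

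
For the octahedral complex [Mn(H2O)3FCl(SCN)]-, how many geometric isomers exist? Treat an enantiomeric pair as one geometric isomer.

4

An octahedron has six vertices in three trans pairs; every non-trans pair is cis.
Systematic placement gives 4 geometric isomers: H2O mer (3 arrangements); H2O fac (chiral).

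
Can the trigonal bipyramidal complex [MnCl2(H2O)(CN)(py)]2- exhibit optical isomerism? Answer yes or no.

yes

Exhaustive case analysis gives 7 geometric isomers.
Of these, 3 lack any improper symmetry element and so occur as enantiomeric pairs, giving 7 + 3 = 10 stereoisomers in total.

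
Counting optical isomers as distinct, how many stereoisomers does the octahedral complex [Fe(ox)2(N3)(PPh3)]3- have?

3

In an octahedral complex each vertex has one trans partner and four cis neighbours.
Each ox is bidentate and must span two cis positions.
Working through the distinct placements yields 2 geometric isomers: N3 and PPh3 mutually trans; N3 and PPh3 mutually cis (chiral).
One of these lacks any improper symmetry element and so occurs as an enantiomeric pair, giving 2 + 1 = 3 stereoisomers in total.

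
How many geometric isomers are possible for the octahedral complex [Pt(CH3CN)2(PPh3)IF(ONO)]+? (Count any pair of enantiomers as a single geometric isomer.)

9

Placing the ligands in turn and identifying arrangements related by rotation or reflection leaves 9 distinct geometric isomers.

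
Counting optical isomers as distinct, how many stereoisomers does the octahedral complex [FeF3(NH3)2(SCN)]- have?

3

In an octahedral complex each vertex has one trans partner and four cis neighbours.
There are 3 geometric isomers: F mer, NH3 cis; F mer, NH3 trans; F fac, NH3 cis.
Each arrangement has an internal mirror plane or centre of symmetry, so none is chiral.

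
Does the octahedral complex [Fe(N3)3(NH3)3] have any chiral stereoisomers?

The six octahedral sites form three mutually perpendicular trans pairs.
Working through the distinct placements yields 2 geometric isomers: N3 mer; N3 fac.
Each arrangement has an internal mirror plane or centre of symmetry, so none is chiral.

no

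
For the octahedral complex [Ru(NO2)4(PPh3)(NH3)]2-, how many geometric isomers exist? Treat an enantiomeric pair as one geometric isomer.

The six octahedral sites form three mutually perpendicular trans pairs.
Systematic placement gives 2 geometric isomers: PPh3 and NH3 mutually cis; PPh3 and NH3 mutually trans.

2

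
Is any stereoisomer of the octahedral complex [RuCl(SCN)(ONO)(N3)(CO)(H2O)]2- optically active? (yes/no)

An octahedron has six vertices in three trans pairs; every non-trans pair is cis.
Systematic enumeration (placing each ligand type in turn and discarding arrangements equivalent by rotation or reflection) gives 15 geometric isomers.
Of these, 15 lack any improper symmetry element and so occur as enantiomeric pairs, giving 15 + 15 = 30 stereoisomers in total.

yes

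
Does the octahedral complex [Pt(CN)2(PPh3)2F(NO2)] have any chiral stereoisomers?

An octahedron has six vertices in three trans pairs; every non-trans pair is cis.
There are 6 geometric isomers: CN trans, PPh3 trans; CN trans, PPh3 cis; CN cis, PPh3 trans; CN cis, PPh3 cis (3 arrangements, 2 chiral).
Of these, 2 lack any improper symmetry element and so occur as enantiomeric pairs, giving 6 + 2 = 8 stereoisomers in total.

yes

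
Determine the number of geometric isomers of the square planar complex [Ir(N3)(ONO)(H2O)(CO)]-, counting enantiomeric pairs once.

3

Systematic placement gives 3 geometric isomers: (CO/N3 trans, H2O/ONO trans); (CO/ONO trans, H2O/N3 trans); (CO/H2O trans, N3/ONO trans).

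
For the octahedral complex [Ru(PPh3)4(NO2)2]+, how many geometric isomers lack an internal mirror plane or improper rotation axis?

0

In an octahedral complex each vertex has one trans partner and four cis neighbours.
Working through the distinct placements yields 2 geometric isomers: NO2 trans; NO2 cis.
Each arrangement has an internal mirror plane or centre of symmetry, so none is chiral.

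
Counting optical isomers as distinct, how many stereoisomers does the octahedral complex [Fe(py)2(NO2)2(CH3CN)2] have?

6

In an octahedral complex each vertex has one trans partner and four cis neighbours.
Systematic placement gives 5 geometric isomers: py trans, NO2 trans, CH3CN trans; py cis, NO2 cis, CH3CN trans; py trans, NO2 cis, CH3CN cis; py cis, NO2 cis, CH3CN cis (chiral); py cis, NO2 trans, CH3CN cis.
One of these lacks any improper symmetry element and so occurs as an enantiomeric pair, giving 5 + 1 = 6 stereoisomers in total.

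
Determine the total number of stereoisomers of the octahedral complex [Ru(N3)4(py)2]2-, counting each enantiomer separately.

2

The six octahedral sites form three mutually perpendicular trans pairs.
Systematic placement gives 2 geometric isomers: py trans; py cis.
Each arrangement has an internal mirror plane or centre of symmetry, so none is chiral.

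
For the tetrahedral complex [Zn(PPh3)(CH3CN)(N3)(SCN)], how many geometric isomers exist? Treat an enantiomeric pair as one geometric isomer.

1

Only one geometric arrangement is possible; it has no improper symmetry element, so it exists as a pair of enantiomers (2 stereoisomers).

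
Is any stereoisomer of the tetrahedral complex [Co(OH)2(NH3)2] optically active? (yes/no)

no

In a tetrahedral complex all four positions are equivalent and every pair of ligands is adjacent — there is no cis/trans distinction.
Only one geometric arrangement is possible.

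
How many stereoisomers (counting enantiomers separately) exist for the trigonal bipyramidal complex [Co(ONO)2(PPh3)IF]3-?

10

A trigonal bipyramid has two axial and three equatorial sites, which are chemically inequivalent.
Exhaustive case analysis gives 7 geometric isomers.
Of these, 3 lack any improper symmetry element and so occur as enantiomeric pairs, giving 7 + 3 = 10 stereoisomers in total.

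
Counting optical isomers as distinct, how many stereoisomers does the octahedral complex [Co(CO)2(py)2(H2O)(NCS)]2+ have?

In an octahedral complex each vertex has one trans partner and four cis neighbours.
Systematic placement gives 6 geometric isomers: CO trans, py trans; CO trans, py cis; CO cis, py trans; CO cis, py cis (3 arrangements, 2 chiral).
Of these, 2 lack any improper symmetry element and so occur as enantiomeric pairs, giving 6 + 2 = 8 stereoisomers in total.

8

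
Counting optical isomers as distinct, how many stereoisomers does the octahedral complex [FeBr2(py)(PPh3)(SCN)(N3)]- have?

15

The six octahedral sites form three mutually perpendicular trans pairs.
Exhaustive case analysis gives 9 geometric isomers.
Of these, 6 lack any improper symmetry element and so occur as enantiomeric pairs, giving 9 + 6 = 15 stereoisomers in total.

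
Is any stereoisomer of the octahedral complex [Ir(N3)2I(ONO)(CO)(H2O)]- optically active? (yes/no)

An octahedron has six vertices in three trans pairs; every non-trans pair is cis.
Systematic enumeration (placing each ligand type in turn and discarding arrangements equivalent by rotation or reflection) gives 9 geometric isomers.
Of these, 6 lack any improper symmetry element and so occur as enantiomeric pairs, giving 9 + 6 = 15 stereoisomers in total.

yes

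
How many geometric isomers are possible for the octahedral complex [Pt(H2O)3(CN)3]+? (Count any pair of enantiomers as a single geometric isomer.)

In an octahedral complex each vertex has one trans partner and four cis neighbours.
Working through the distinct placements yields 2 geometric isomers: H2O mer; H2O fac.

2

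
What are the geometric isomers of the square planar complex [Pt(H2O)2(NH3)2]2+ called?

Working through the distinct placements yields 2 geometric isomers: H2O cis; H2O trans.

cis and trans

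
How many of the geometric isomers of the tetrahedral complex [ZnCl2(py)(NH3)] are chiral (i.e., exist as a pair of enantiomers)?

In a tetrahedral complex all four positions are equivalent and every pair of ligands is adjacent — there is no cis/trans distinction.
Only one geometric arrangement is possible.

0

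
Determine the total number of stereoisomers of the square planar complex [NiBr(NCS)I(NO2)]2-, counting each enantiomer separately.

3

In a square planar complex each vertex has one trans partner and two cis neighbours.
There are 3 geometric isomers: (Br/NCS trans, I/NO2 trans); (Br/NO2 trans, I/NCS trans); (Br/I trans, NCS/NO2 trans).
Each arrangement has an internal mirror plane or centre of symmetry, so none is chiral.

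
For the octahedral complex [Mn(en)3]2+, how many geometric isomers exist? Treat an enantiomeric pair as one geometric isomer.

1

An octahedron has six vertices in three trans pairs; every non-trans pair is cis.
Each en is bidentate and must span two cis positions.
Only one geometric arrangement is possible; it has no improper symmetry element, so it exists as a pair of enantiomers (2 stereoisomers).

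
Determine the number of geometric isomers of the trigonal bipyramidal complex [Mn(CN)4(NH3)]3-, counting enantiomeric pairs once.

2

A trigonal bipyramid has two axial and three equatorial sites, which are chemically inequivalent.
Systematic placement gives 2 geometric isomers: NH3 equatorial; NH3 axial.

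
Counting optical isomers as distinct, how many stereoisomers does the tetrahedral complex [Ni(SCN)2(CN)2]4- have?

Only one geometric arrangement is possible.

1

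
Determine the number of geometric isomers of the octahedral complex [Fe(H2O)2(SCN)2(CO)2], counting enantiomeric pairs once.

5

An octahedron has six vertices in three trans pairs; every non-trans pair is cis.
Working through the distinct placements yields 5 geometric isomers: H2O trans, SCN trans, CO trans; H2O cis, SCN cis, CO trans; H2O cis, SCN trans, CO cis; H2O cis, SCN cis, CO cis (chiral); H2O trans, SCN cis, CO cis.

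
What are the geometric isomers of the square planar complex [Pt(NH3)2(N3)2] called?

In a square planar complex each vertex has one trans partner and two cis neighbours.
There are 2 geometric isomers: NH3 cis; NH3 trans.

cis and trans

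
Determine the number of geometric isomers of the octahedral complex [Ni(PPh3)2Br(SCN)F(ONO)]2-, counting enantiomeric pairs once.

The six octahedral sites form three mutually perpendicular trans pairs.
Placing the ligands in turn and identifying arrangements related by rotation or reflection leaves 9 distinct geometric isomers.

9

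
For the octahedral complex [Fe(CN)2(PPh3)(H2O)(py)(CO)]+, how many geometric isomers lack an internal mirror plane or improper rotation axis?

An octahedron has six vertices in three trans pairs; every non-trans pair is cis.
Systematic enumeration (placing each ligand type in turn and discarding arrangements equivalent by rotation or reflection) gives 9 geometric isomers.
Of these, 6 lack any improper symmetry element and so occur as enantiomeric pairs, giving 9 + 6 = 15 stereoisomers in total.

6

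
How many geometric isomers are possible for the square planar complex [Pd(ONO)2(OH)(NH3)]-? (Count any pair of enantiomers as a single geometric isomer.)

The distinct arrangements are (2 in all): ONO cis; ONO trans.

2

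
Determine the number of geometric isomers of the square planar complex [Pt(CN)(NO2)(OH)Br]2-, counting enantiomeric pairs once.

In a square planar complex each vertex has one trans partner and two cis neighbours.
Systematic placement gives 3 geometric isomers: (Br/NO2 trans, CN/OH trans); (Br/OH trans, CN/NO2 trans); (Br/CN trans, NO2/OH trans).

3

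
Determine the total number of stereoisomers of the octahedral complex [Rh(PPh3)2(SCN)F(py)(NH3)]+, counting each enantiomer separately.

Exhaustive case analysis gives 9 geometric isomers.
Of these, 6 lack any improper symmetry element and so occur as enantiomeric pairs, giving 9 + 6 = 15 stereoisomers in total.

15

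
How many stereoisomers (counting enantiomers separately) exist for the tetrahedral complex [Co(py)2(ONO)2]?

1

All four vertices of a tetrahedron are equivalent and mutually adjacent, so cis/trans isomerism cannot arise.
Only one geometric arrangement is possible.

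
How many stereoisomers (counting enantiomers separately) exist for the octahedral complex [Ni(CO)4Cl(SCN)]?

In an octahedral complex each vertex has one trans partner and four cis neighbours.
There are 2 geometric isomers: Cl and SCN mutually trans; Cl and SCN mutually cis.
Each arrangement has an internal mirror plane or centre of symmetry, so none is chiral.

2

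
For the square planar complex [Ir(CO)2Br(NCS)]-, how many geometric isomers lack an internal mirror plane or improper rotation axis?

0

Working through the distinct placements yields 2 geometric isomers: CO cis; CO trans.
Each arrangement has an internal mirror plane or centre of symmetry, so none is chiral.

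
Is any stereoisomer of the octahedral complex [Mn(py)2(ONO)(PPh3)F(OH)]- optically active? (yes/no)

yes

The six octahedral sites form three mutually perpendicular trans pairs.
Placing the ligands in turn and identifying arrangements related by rotation or reflection leaves 9 distinct geometric isomers.
Of these, 6 lack any improper symmetry element and so occur as enantiomeric pairs, giving 9 + 6 = 15 stereoisomers in total.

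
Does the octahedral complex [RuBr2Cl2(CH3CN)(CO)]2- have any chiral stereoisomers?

The six octahedral sites form three mutually perpendicular trans pairs.
There are 6 geometric isomers: Br trans, Cl trans; Br trans, Cl cis; Br cis, Cl trans; Br cis, Cl cis (3 arrangements, 2 chiral).
Of these, 2 lack any improper symmetry element and so occur as enantiomeric pairs, giving 6 + 2 = 8 stereoisomers in total.

yes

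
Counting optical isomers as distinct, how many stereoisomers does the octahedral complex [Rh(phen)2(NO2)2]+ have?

Each phen is bidentate and must span two cis positions.
The distinct arrangements are (2 in all): NO2 trans; NO2 cis (chiral).
One of these lacks any improper symmetry element and so occurs as an enantiomeric pair, giving 2 + 1 = 3 stereoisomers in total.

3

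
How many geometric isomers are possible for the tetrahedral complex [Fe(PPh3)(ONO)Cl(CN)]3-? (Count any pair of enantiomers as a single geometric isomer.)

All four vertices of a tetrahedron are equivalent and mutually adjacent, so cis/trans isomerism cannot arise.
Only one geometric arrangement is possible; it has no improper symmetry element, so it exists as a pair of enantiomers (2 stereoisomers).

1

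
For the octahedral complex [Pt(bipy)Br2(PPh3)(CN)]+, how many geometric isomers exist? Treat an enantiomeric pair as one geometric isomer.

4

The six octahedral sites form three mutually perpendicular trans pairs.
Each bipy is bidentate and must span two cis positions.
Working through the distinct placements yields 4 geometric isomers: Br trans; Br cis (3 arrangements, 2 chiral).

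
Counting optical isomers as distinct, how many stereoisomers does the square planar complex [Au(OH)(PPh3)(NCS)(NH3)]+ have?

3

A square has two trans pairs of vertices; adjacent vertices are cis.
Working through the distinct placements yields 3 geometric isomers: (NCS/OH trans, NH3/PPh3 trans); (NCS/PPh3 trans, NH3/OH trans); (NCS/NH3 trans, OH/PPh3 trans).
Each arrangement has an internal mirror plane or centre of symmetry, so none is chiral.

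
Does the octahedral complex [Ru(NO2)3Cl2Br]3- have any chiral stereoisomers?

no

In an octahedral complex each vertex has one trans partner and four cis neighbours.
There are 3 geometric isomers: NO2 mer, Cl cis; NO2 mer, Cl trans; NO2 fac, Cl cis.
Each arrangement has an internal mirror plane or centre of symmetry, so none is chiral.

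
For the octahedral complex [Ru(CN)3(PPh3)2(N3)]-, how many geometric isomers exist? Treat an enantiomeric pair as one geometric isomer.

In an octahedral complex each vertex has one trans partner and four cis neighbours.
Working through the distinct placements yields 3 geometric isomers: CN mer, PPh3 trans; CN mer, PPh3 cis; CN fac, PPh3 cis.

3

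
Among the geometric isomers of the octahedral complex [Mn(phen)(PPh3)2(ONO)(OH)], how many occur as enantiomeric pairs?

2

The six octahedral sites form three mutually perpendicular trans pairs.
Each phen is bidentate and must span two cis positions.
Working through the distinct placements yields 4 geometric isomers: PPh3 cis (3 arrangements, 2 chiral); PPh3 trans.
Of these, 2 lack any improper symmetry element and so occur as enantiomeric pairs, giving 4 + 2 = 6 stereoisomers in total.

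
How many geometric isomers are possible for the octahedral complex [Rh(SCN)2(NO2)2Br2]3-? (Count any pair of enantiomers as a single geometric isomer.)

The six octahedral sites form three mutually perpendicular trans pairs.
Working through the distinct placements yields 5 geometric isomers: SCN trans, NO2 trans, Br trans; SCN cis, NO2 cis, Br trans; SCN trans, NO2 cis, Br cis; SCN cis, NO2 cis, Br cis (chiral); SCN cis, NO2 trans, Br cis.

5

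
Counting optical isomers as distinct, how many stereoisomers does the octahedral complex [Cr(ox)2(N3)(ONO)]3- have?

An octahedron has six vertices in three trans pairs; every non-trans pair is cis.
Each ox is bidentate and must span two cis positions.
The distinct arrangements are (2 in all): N3 and ONO mutually trans; N3 and ONO mutually cis (chiral).
One of these lacks any improper symmetry element and so occurs as an enantiomeric pair, giving 2 + 1 = 3 stereoisomers in total.

3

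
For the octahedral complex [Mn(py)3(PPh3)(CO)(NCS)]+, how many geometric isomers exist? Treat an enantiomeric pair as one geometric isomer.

The six octahedral sites form three mutually perpendicular trans pairs.
The distinct arrangements are (4 in all): py mer (3 arrangements); py fac (chiral).

4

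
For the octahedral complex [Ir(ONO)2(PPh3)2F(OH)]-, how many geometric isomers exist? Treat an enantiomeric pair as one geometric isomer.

6

An octahedron has six vertices in three trans pairs; every non-trans pair is cis.
Systematic placement gives 6 geometric isomers: ONO trans, PPh3 trans; ONO cis, PPh3 cis (3 arrangements, 2 chiral); ONO cis, PPh3 trans; ONO trans, PPh3 cis.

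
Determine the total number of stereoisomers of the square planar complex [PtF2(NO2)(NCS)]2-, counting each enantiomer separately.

2

A square has two trans pairs of vertices; adjacent vertices are cis.
There are 2 geometric isomers: F cis; F trans.
Each arrangement has an internal mirror plane or centre of symmetry, so none is chiral.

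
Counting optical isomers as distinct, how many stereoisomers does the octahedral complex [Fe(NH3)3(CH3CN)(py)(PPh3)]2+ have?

Working through the distinct placements yields 4 geometric isomers: NH3 mer (3 arrangements); NH3 fac (chiral).
One of these lacks any improper symmetry element and so occurs as an enantiomeric pair, giving 4 + 1 = 5 stereoisomers in total.

5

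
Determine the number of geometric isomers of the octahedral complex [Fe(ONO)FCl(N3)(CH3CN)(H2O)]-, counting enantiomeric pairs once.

An octahedron has six vertices in three trans pairs; every non-trans pair is cis.
Placing the ligands in turn and identifying arrangements related by rotation or reflection leaves 15 distinct geometric isomers.

15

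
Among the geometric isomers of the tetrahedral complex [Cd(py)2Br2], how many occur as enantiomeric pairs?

In a tetrahedral complex all four positions are equivalent and every pair of ligands is adjacent — there is no cis/trans distinction.
Only one geometric arrangement is possible.

0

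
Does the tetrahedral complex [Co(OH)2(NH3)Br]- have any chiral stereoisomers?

In a tetrahedral complex all four positions are equivalent and every pair of ligands is adjacent — there is no cis/trans distinction.
Only one geometric arrangement is possible.

no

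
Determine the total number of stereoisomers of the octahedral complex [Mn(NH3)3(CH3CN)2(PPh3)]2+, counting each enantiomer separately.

In an octahedral complex each vertex has one trans partner and four cis neighbours.
Systematic placement gives 3 geometric isomers: NH3 mer, CH3CN trans; NH3 fac, CH3CN cis; NH3 mer, CH3CN cis.
Each arrangement has an internal mirror plane or centre of symmetry, so none is chiral.

3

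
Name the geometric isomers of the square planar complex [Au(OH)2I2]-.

In a square planar complex each vertex has one trans partner and two cis neighbours.
Systematic placement gives 2 geometric isomers: OH cis; OH trans.

cis and trans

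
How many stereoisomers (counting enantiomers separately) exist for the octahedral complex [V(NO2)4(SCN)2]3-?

In an octahedral complex each vertex has one trans partner and four cis neighbours.
Systematic placement gives 2 geometric isomers: SCN trans; SCN cis.
Each arrangement has an internal mirror plane or centre of symmetry, so none is chiral.

2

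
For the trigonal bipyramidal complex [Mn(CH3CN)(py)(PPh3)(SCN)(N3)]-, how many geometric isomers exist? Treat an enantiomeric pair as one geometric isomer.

A trigonal bipyramid has two axial and three equatorial sites, which are chemically inequivalent.
Placing the ligands in turn and identifying arrangements related by rotation or reflection leaves 10 distinct geometric isomers.

10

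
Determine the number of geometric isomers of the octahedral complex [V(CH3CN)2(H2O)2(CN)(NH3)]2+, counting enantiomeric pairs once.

In an octahedral complex each vertex has one trans partner and four cis neighbours.
Working through the distinct placements yields 6 geometric isomers: CH3CN trans, H2O cis; CH3CN trans, H2O trans; CH3CN cis, H2O cis (3 arrangements, 2 chiral); CH3CN cis, H2O trans.

6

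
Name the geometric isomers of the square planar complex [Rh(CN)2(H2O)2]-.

A square has two trans pairs of vertices; adjacent vertices are cis.
There are 2 geometric isomers: CN cis; CN trans.

cis and trans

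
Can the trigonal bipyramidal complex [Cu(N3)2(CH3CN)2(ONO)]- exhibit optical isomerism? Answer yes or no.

Systematic enumeration (placing each ligand type in turn and discarding arrangements equivalent by rotation or reflection) gives 5 geometric isomers.
One of these lacks any improper symmetry element and so occurs as an enantiomeric pair, giving 5 + 1 = 6 stereoisomers in total.

yes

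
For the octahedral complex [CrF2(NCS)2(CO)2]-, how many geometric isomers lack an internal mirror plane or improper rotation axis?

An octahedron has six vertices in three trans pairs; every non-trans pair is cis.
Systematic placement gives 5 geometric isomers: F trans, NCS trans, CO trans; F cis, NCS cis, CO trans; F cis, NCS trans, CO cis; F cis, NCS cis, CO cis (chiral); F trans, NCS cis, CO cis.
One of these lacks any improper symmetry element and so occurs as an enantiomeric pair, giving 5 + 1 = 6 stereoisomers in total.

1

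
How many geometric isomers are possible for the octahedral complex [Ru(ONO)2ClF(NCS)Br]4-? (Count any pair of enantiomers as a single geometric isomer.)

9

Exhaustive case analysis gives 9 geometric isomers.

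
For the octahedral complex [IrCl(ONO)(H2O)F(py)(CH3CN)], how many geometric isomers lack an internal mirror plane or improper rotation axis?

15

An octahedron has six vertices in three trans pairs; every non-trans pair is cis.
Systematic enumeration (placing each ligand type in turn and discarding arrangements equivalent by rotation or reflection) gives 15 geometric isomers.
Of these, 15 lack any improper symmetry element and so occur as enantiomeric pairs, giving 15 + 15 = 30 stereoisomers in total.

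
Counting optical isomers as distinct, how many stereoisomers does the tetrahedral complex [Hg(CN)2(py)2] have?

Only one geometric arrangement is possible.

1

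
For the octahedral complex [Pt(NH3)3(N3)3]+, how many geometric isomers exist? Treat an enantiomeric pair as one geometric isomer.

An octahedron has six vertices in three trans pairs; every non-trans pair is cis.
Working through the distinct placements yields 2 geometric isomers: NH3 mer; NH3 fac.

2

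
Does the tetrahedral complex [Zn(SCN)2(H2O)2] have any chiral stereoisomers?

In a tetrahedral complex all four positions are equivalent and every pair of ligands is adjacent — there is no cis/trans distinction.
Only one geometric arrangement is possible.

no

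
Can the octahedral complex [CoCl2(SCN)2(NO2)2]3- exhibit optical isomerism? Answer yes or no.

An octahedron has six vertices in three trans pairs; every non-trans pair is cis.
There are 5 geometric isomers: Cl trans, SCN trans, NO2 trans; Cl trans, SCN cis, NO2 cis; Cl cis, SCN trans, NO2 cis; Cl cis, SCN cis, NO2 cis (chiral); Cl cis, SCN cis, NO2 trans.
One of these lacks any improper symmetry element and so occurs as an enantiomeric pair, giving 5 + 1 = 6 stereoisomers in total.

yes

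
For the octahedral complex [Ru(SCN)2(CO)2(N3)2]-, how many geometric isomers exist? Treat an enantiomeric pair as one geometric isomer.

In an octahedral complex each vertex has one trans partner and four cis neighbours.
Systematic placement gives 5 geometric isomers: SCN trans, CO trans, N3 trans; SCN cis, CO trans, N3 cis; SCN trans, CO cis, N3 cis; SCN cis, CO cis, N3 cis (chiral); SCN cis, CO cis, N3 trans.

5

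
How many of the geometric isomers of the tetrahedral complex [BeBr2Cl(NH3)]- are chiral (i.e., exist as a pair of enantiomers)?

Only one geometric arrangement is possible.

0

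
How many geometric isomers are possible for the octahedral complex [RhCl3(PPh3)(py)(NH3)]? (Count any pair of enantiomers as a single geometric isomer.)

4

The six octahedral sites form three mutually perpendicular trans pairs.
There are 4 geometric isomers: Cl mer (3 arrangements); Cl fac (chiral).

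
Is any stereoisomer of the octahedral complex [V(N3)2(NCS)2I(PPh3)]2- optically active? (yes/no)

yes

The six octahedral sites form three mutually perpendicular trans pairs.
The distinct arrangements are (6 in all): N3 cis, NCS cis (3 arrangements, 2 chiral); N3 cis, NCS trans; N3 trans, NCS cis; N3 trans, NCS trans.
Of these, 2 lack any improper symmetry element and so occur as enantiomeric pairs, giving 6 + 2 = 8 stereoisomers in total.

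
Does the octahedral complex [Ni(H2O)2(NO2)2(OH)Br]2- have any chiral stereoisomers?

The six octahedral sites form three mutually perpendicular trans pairs.
There are 6 geometric isomers: H2O cis, NO2 cis (3 arrangements, 2 chiral); H2O cis, NO2 trans; H2O trans, NO2 cis; H2O trans, NO2 trans.
Of these, 2 lack any improper symmetry element and so occur as enantiomeric pairs, giving 6 + 2 = 8 stereoisomers in total.

yes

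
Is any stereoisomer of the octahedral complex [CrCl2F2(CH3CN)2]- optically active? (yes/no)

An octahedron has six vertices in three trans pairs; every non-trans pair is cis.
The distinct arrangements are (5 in all): Cl trans, F trans, CH3CN trans; Cl cis, F cis, CH3CN trans; Cl cis, F trans, CH3CN cis; Cl cis, F cis, CH3CN cis (chiral); Cl trans, F cis, CH3CN cis.
One of these lacks any improper symmetry element and so occurs as an enantiomeric pair, giving 5 + 1 = 6 stereoisomers in total.

yes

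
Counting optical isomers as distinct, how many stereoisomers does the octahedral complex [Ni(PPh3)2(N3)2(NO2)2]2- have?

6

In an octahedral complex each vertex has one trans partner and four cis neighbours.
There are 5 geometric isomers: PPh3 trans, N3 trans, NO2 trans; PPh3 cis, N3 trans, NO2 cis; PPh3 trans, N3 cis, NO2 cis; PPh3 cis, N3 cis, NO2 cis (chiral); PPh3 cis, N3 cis, NO2 trans.
One of these lacks any improper symmetry element and so occurs as an enantiomeric pair, giving 5 + 1 = 6 stereoisomers in total.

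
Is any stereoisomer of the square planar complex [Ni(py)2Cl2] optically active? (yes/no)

Systematic placement gives 2 geometric isomers: py cis; py trans.
Each arrangement has an internal mirror plane or centre of symmetry, so none is chiral.

no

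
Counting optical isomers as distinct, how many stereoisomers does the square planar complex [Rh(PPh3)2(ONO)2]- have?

2

A square has two trans pairs of vertices; adjacent vertices are cis.
The distinct arrangements are (2 in all): PPh3 cis; PPh3 trans.
Each arrangement has an internal mirror plane or centre of symmetry, so none is chiral.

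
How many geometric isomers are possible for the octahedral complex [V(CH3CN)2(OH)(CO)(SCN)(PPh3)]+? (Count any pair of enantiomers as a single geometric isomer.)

The six octahedral sites form three mutually perpendicular trans pairs.
Placing the ligands in turn and identifying arrangements related by rotation or reflection leaves 9 distinct geometric isomers.

9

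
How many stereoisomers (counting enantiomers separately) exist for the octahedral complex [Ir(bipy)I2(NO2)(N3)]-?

Each bipy is bidentate and must span two cis positions.
The distinct arrangements are (4 in all): I trans; I cis (3 arrangements, 2 chiral).
Of these, 2 lack any improper symmetry element and so occur as enantiomeric pairs, giving 4 + 2 = 6 stereoisomers in total.

6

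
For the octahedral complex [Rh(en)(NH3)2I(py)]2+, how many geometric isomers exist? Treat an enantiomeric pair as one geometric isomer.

Each en is bidentate and must span two cis positions.
The distinct arrangements are (4 in all): NH3 cis (3 arrangements, 2 chiral); NH3 trans.

4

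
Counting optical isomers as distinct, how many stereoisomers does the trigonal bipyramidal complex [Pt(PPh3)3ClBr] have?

4

In a trigonal bipyramid the two axial positions differ from the three equatorial ones.
Working through the distinct placements yields 4 geometric isomers: Cl axial, Br axial; Cl equatorial, Br axial; Cl axial, Br equatorial; Cl equatorial, Br equatorial.
Each arrangement has an internal mirror plane or centre of symmetry, so none is chiral.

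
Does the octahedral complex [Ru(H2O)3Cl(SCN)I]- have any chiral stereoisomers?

An octahedron has six vertices in three trans pairs; every non-trans pair is cis.
There are 4 geometric isomers: H2O mer (3 arrangements); H2O fac (chiral).
One of these lacks any improper symmetry element and so occurs as an enantiomeric pair, giving 4 + 1 = 5 stereoisomers in total.

yes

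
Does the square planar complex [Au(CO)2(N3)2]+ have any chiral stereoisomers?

The distinct arrangements are (2 in all): CO cis; CO trans.
Each arrangement has an internal mirror plane or centre of symmetry, so none is chiral.

no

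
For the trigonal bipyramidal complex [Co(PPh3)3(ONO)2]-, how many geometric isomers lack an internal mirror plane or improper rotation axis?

Systematic placement gives 3 geometric isomers: ONO both axial; ONO one axial, one equatorial; ONO both equatorial.
Each arrangement has an internal mirror plane or centre of symmetry, so none is chiral.

0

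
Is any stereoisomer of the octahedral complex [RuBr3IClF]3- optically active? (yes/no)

In an octahedral complex each vertex has one trans partner and four cis neighbours.
Working through the distinct placements yields 4 geometric isomers: Br mer (3 arrangements); Br fac (chiral).
One of these lacks any improper symmetry element and so occurs as an enantiomeric pair, giving 4 + 1 = 5 stereoisomers in total.

yes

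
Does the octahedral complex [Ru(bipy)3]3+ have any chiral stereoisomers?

yes

Each bipy is bidentate and must span two cis positions.
Only one geometric arrangement is possible; it has no improper symmetry element, so it exists as a pair of enantiomers (2 stereoisomers).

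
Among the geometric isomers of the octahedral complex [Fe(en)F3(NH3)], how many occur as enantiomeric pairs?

In an octahedral complex each vertex has one trans partner and four cis neighbours.
Each en is bidentate and must span two cis positions.
There are 2 geometric isomers: F mer; F fac.
Each arrangement has an internal mirror plane or centre of symmetry, so none is chiral.

0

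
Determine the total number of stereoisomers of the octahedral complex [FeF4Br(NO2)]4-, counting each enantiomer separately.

The six octahedral sites form three mutually perpendicular trans pairs.
The distinct arrangements are (2 in all): Br and NO2 mutually cis; Br and NO2 mutually trans.
Each arrangement has an internal mirror plane or centre of symmetry, so none is chiral.

2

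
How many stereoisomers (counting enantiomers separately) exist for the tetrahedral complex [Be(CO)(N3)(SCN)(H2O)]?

Only one geometric arrangement is possible; it has no improper symmetry element, so it exists as a pair of enantiomers (2 stereoisomers).

2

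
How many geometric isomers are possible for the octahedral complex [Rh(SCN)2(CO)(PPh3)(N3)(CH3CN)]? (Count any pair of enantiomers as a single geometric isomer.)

9

The six octahedral sites form three mutually perpendicular trans pairs.
Placing the ligands in turn and identifying arrangements related by rotation or reflection leaves 9 distinct geometric isomers.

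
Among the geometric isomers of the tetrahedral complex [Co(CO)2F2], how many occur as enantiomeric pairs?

0

All four vertices of a tetrahedron are equivalent and mutually adjacent, so cis/trans isomerism cannot arise.
Only one geometric arrangement is possible.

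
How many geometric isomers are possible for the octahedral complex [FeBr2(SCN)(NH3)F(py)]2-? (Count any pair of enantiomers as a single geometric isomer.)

An octahedron has six vertices in three trans pairs; every non-trans pair is cis.
Exhaustive case analysis gives 9 geometric isomers.

9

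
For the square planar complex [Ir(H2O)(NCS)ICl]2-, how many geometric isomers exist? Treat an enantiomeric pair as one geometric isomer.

The distinct arrangements are (3 in all): (Cl/I trans, H2O/NCS trans); (Cl/NCS trans, H2O/I trans); (Cl/H2O trans, I/NCS trans).

3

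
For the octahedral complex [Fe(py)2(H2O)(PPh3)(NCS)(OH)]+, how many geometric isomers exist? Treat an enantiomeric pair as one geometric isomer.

In an octahedral complex each vertex has one trans partner and four cis neighbours.
Exhaustive case analysis gives 9 geometric isomers.

9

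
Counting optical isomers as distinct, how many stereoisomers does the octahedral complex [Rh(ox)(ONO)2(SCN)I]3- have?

The six octahedral sites form three mutually perpendicular trans pairs.
Each ox is bidentate and must span two cis positions.
Working through the distinct placements yields 4 geometric isomers: ONO cis (3 arrangements, 2 chiral); ONO trans.
Of these, 2 lack any improper symmetry element and so occur as enantiomeric pairs, giving 4 + 2 = 6 stereoisomers in total.

6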